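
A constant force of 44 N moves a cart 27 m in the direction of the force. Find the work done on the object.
W = F·d = (44)(27) = 1188 J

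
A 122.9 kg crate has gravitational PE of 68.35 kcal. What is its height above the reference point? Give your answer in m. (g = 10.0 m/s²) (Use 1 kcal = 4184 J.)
Convert to SI: m = 122.9 kg, PE = 285976 J
h = PE/(mg) = 285976/(122.9·10.0) = 232.7 m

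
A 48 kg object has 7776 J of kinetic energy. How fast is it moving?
v = √(2·KE/m) = √(2·7776/48) = 18.0 m/s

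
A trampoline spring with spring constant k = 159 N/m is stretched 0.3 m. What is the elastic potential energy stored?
PE = ½kx² = ½(159)(0.3)² = 7.155 J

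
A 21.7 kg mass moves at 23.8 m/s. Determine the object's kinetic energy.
KE = ½mv² = ½(21.7)(23.8)² = 6146 J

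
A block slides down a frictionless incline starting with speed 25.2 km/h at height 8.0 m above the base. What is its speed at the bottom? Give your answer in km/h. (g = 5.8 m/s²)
Convert to SI: v₀ = 7.0 m/s, h = 8.0 m
½mv₀² + mgh = ½mv² ⇒ v = √(v₀² + 2gh) = √(7.0² + 2·5.8·8.0) = 11.908 m/s = 42.87 km/h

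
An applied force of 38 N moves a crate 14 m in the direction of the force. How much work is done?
W = F·d = (38)(14) = 532.0 J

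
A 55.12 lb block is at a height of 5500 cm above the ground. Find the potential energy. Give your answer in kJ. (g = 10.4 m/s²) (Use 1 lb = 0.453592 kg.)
Convert to SI: m = 25.002 kg, h = 55.0 m
PE = mgh = (25.002)(10.4)(55.0) = 14301.1 J = 14.3 kJ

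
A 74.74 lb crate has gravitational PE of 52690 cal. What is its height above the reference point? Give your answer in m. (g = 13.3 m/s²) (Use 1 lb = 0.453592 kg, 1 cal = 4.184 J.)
Convert to SI: m = 33.9015 kg, PE = 220455 J
h = PE/(mg) = 220455/(33.9015·13.3) = 488.9 m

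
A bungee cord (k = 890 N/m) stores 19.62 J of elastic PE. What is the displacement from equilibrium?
x = √(2·PE/k) = √(2·19.62/890) = 0.21 m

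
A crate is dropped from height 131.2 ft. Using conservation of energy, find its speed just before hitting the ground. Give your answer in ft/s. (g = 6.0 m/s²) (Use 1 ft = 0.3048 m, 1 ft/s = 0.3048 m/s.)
Convert to SI: h = 39.9898 m
mgh = ½mv² ⇒ v = √(2gh) = √(2·6.0·39.9898) = 21.9061 m/s = 71.87 ft/s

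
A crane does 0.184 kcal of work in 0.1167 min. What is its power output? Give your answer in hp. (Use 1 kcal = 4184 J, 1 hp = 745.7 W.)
Convert to SI: W = 769.856 J, t = 7.002 s
P = W/t = 769.856/7.002 = 109.948 W = 0.1474 hp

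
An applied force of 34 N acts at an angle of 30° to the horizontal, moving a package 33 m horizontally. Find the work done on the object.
W = F·d·cosθ = (34)(33)cos(30°) = 971.7 J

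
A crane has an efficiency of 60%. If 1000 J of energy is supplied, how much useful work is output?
W_out = η·W_in = 0.6·1000 = 600.0 J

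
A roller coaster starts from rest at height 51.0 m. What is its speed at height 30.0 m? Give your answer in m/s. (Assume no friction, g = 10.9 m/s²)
mgh₁ = mgh₂ + ½mv² ⇒ v = √(2g(h₁−h₂)) = √(2·10.9·21.0) = 21.4 m/s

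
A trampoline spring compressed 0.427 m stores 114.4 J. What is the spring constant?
k = 2·PE/x² = 2·114.4/(0.427)² = 1255 N/m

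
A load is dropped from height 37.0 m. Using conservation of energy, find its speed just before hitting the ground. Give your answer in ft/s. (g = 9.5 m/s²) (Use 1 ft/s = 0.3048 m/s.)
mgh = ½mv² ⇒ v = √(2gh) = √(2·9.5·37.0) = 26.5141 m/s = 86.99 ft/s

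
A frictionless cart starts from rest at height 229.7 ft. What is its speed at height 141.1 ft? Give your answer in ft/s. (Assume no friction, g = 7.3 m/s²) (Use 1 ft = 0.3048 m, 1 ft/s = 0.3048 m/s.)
Convert to SI: h₁−h₂ = 27.0053 m
mgh₁ = mgh₂ + ½mv² ⇒ v = √(2g(h₁−h₂)) = √(2·7.3·27.0053) = 19.8564 m/s = 65.15 ft/s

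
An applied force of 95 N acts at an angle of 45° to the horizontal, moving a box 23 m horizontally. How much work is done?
W = F·d·cosθ = (95)(23)cos(45°) = 1545 J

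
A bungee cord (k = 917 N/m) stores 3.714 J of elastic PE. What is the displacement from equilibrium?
x = √(2·PE/k) = √(2·3.714/917) = 0.09 m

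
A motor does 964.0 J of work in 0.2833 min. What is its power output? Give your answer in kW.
Convert to SI: W = 964.0 J, t = 16.998 s
P = W/t = 964.0/16.998 = 56.7126 W = 0.05671 kW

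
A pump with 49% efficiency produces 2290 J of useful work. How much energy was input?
W_in = W_out/η = 2290/0.49 = 4673 J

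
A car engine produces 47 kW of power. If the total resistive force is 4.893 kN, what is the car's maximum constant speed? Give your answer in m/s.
Convert to SI: F = 4893.0 N
P = Fv ⇒ v = P/F = 47000 W/4893.0 N = 9.606 m/s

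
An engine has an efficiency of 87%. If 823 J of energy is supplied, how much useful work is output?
W_out = η·W_in = 0.87·823 = 716.01 J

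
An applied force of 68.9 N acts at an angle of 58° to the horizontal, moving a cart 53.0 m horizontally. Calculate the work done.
W = F·d·cosθ = (68.9)(53.0)cos(58°) = 1935 J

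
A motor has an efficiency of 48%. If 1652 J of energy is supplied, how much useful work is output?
W_out = η·W_in = 0.48·1652 = 792.96 J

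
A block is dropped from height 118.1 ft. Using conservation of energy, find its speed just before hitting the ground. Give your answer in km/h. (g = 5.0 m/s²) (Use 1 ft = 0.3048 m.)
Convert to SI: h = 35.9969 m
mgh = ½mv² ⇒ v = √(2gh) = √(2·5.0·35.9969) = 18.9728 m/s = 68.3 km/h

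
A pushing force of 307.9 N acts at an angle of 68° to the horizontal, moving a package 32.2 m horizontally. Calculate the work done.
W = F·d·cosθ = (307.9)(32.2)cos(68°) = 3714 J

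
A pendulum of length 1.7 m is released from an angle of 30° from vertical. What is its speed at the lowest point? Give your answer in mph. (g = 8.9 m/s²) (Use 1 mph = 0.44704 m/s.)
h = L(1 − cosθ) = 1.7(1 − cos30°) = 0.227757 m
v = √(2gh) = √(2·8.9·0.227757) = 2.01347 m/s = 4.504 mph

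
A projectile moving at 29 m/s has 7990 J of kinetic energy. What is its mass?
m = 2·KE/v² = 2·7990/(29)² = 19.0 kg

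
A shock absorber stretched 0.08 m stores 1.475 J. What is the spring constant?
k = 2·PE/x² = 2·1.475/(0.08)² = 460.9 N/m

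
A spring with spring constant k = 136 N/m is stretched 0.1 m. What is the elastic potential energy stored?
PE = ½kx² = ½(136)(0.1)² = 0.68 J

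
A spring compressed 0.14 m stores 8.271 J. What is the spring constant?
k = 2·PE/x² = 2·8.271/(0.14)² = 844.0 N/m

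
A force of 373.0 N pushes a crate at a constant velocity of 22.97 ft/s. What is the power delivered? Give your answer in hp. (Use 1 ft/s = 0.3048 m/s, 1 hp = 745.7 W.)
Convert to SI: F = 373.0 N, v = 7.00126 m/s
P = Fv = (373.0)(7.00126) = 2611.47 W = 3.502 hp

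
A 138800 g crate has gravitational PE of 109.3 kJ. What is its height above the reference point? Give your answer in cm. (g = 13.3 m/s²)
Convert to SI: m = 138.8 kg, PE = 109300 J
h = PE/(mg) = 109300/(138.8·13.3) = 59.2078 m = 5921 cm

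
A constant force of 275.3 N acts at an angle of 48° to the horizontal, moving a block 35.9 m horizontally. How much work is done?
W = F·d·cosθ = (275.3)(35.9)cos(48°) = 6613 J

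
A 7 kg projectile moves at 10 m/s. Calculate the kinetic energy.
KE = ½mv² = ½(7)(10)² = 350.0 J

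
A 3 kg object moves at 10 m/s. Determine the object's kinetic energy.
KE = ½mv² = ½(3)(10)² = 150.0 J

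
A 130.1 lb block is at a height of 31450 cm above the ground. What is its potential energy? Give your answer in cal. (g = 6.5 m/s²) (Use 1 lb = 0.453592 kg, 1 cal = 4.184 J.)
Convert to SI: m = 59.0123 kg, h = 314.5 m
PE = mgh = (59.0123)(6.5)(314.5) = 120636 J = 28830 cal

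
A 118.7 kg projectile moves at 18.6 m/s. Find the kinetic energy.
KE = ½mv² = ½(118.7)(18.6)² = 20530 J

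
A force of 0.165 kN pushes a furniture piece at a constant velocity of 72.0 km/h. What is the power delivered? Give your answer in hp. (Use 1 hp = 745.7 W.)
Convert to SI: F = 165.0 N, v = 20.0 m/s
P = Fv = (165.0)(20.0) = 3300.0 W = 4.425 hp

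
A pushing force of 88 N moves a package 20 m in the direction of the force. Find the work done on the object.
W = F·d = (88)(20) = 1760 J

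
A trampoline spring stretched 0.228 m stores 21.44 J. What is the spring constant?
k = 2·PE/x² = 2·21.44/(0.228)² = 824.9 N/m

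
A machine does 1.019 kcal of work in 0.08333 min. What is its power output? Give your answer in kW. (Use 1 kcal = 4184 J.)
Convert to SI: W = 4263.5 J, t = 4.9998 s
P = W/t = 4263.5/4.9998 = 852.733 W = 0.8527 kW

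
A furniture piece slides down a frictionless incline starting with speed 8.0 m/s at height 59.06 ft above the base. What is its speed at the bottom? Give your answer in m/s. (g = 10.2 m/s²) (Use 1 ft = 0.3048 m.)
Convert to SI: v₀ = 8.0 m/s, h = 18.0015 m
½mv₀² + mgh = ½mv² ⇒ v = √(v₀² + 2gh) = √(8.0² + 2·10.2·18.0015) = 20.77 m/s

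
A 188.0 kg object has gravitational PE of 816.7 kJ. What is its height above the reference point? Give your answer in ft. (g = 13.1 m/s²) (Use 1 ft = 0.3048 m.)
Convert to SI: m = 188.0 kg, PE = 816700 J
h = PE/(mg) = 816700/(188.0·13.1) = 331.614 m = 1088 ft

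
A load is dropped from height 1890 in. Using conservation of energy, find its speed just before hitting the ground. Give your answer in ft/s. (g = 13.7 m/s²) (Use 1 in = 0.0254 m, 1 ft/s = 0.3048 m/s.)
Convert to SI: h = 48.006 m
mgh = ½mv² ⇒ v = √(2gh) = √(2·13.7·48.006) = 36.268 m/s = 119.0 ft/s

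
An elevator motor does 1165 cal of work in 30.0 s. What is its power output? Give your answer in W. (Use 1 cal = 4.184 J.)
Convert to SI: W = 4874.36 J, t = 30.0 s
P = W/t = 4874.36/30.0 = 162.5 W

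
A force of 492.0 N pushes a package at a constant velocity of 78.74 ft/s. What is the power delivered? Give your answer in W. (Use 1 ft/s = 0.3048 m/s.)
Convert to SI: F = 492.0 N, v = 24.0 m/s
P = Fv = (492.0)(24.0) = 11810 W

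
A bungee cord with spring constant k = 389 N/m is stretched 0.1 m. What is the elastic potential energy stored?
PE = ½kx² = ½(389)(0.1)² = 1.945 J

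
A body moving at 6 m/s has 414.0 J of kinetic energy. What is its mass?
m = 2·KE/v² = 2·414.0/(6)² = 23.0 kg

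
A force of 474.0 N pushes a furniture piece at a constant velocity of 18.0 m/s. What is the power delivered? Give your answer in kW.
P = Fv = (474.0)(18.0) = 8532.0 W = 8.532 kW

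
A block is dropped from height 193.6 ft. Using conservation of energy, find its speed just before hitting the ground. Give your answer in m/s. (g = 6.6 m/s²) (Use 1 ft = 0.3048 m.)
Convert to SI: h = 59.0093 m
mgh = ½mv² ⇒ v = √(2gh) = √(2·6.6·59.0093) = 27.91 m/s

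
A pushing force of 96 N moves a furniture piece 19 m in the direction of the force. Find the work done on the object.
W = F·d = (96)(19) = 1824 J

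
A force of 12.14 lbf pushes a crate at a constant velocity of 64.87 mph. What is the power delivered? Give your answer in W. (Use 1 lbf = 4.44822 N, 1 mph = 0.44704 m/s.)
Convert to SI: F = 54.0014 N, v = 28.9995 m/s
P = Fv = (54.0014)(28.9995) = 1566 W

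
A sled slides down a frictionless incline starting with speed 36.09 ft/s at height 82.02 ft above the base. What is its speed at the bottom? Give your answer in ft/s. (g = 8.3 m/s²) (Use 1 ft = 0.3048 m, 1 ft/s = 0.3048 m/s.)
Convert to SI: v₀ = 11.0002 m/s, h = 24.9997 m
½mv₀² + mgh = ½mv² ⇒ v = √(v₀² + 2gh) = √(11.0002² + 2·8.3·24.9997) = 23.1517 m/s = 75.96 ft/s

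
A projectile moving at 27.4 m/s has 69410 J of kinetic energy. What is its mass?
m = 2·KE/v² = 2·69410/(27.4)² = 184.9 kg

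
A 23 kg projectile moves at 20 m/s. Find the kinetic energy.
KE = ½mv² = ½(23)(20)² = 4600.0 J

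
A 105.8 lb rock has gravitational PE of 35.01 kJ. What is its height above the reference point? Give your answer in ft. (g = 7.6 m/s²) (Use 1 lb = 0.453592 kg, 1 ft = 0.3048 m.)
Convert to SI: m = 47.99 kg, PE = 35010.0 J
h = PE/(mg) = 35010.0/(47.99·7.6) = 95.9903 m = 314.9 ft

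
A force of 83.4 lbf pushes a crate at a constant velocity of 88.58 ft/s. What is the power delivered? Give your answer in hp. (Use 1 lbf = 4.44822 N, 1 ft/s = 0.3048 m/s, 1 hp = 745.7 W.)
Convert to SI: F = 370.982 N, v = 26.9992 m/s
P = Fv = (370.982)(26.9992) = 10016.2 W = 13.43 hp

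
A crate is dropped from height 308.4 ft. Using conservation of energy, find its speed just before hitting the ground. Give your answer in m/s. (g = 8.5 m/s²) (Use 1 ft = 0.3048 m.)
Convert to SI: h = 94.0003 m
mgh = ½mv² ⇒ v = √(2gh) = √(2·8.5·94.0003) = 39.98 m/s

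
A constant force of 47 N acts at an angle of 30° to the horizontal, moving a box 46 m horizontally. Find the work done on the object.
W = F·d·cosθ = (47)(46)cos(30°) = 1872 J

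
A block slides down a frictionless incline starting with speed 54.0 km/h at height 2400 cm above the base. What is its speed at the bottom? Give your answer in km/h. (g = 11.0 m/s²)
Convert to SI: v₀ = 15.0 m/s, h = 24.0 m
½mv₀² + mgh = ½mv² ⇒ v = √(v₀² + 2gh) = √(15.0² + 2·11.0·24.0) = 27.4408 m/s = 98.79 km/h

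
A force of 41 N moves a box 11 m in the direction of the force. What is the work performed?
W = F·d = (41)(11) = 451.0 J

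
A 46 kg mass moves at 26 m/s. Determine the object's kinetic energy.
KE = ½mv² = ½(46)(26)² = 15548.0 J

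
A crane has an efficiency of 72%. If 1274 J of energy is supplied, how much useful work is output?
W_out = η·W_in = 0.72·1274 = 917.28 J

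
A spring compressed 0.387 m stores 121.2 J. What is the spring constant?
k = 2·PE/x² = 2·121.2/(0.387)² = 1618 N/m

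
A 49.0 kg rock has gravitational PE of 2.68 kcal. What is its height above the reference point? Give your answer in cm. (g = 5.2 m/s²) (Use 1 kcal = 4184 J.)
Convert to SI: m = 49.0 kg, PE = 11213.1 J
h = PE/(mg) = 11213.1/(49.0·5.2) = 44.0075 m = 4401 cm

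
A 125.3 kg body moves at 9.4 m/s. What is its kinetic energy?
KE = ½mv² = ½(125.3)(9.4)² = 5536 J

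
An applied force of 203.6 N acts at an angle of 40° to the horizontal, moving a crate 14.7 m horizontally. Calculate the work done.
W = F·d·cosθ = (203.6)(14.7)cos(40°) = 2293 J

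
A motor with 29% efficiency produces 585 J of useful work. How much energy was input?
W_in = W_out/η = 585/0.29 = 2017 J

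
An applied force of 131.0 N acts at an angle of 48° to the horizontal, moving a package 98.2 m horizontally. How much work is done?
W = F·d·cosθ = (131.0)(98.2)cos(48°) = 8608 J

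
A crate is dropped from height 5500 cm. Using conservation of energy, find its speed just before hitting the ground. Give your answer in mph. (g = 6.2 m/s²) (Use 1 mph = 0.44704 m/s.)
Convert to SI: h = 55.0 m
mgh = ½mv² ⇒ v = √(2gh) = √(2·6.2·55.0) = 26.1151 m/s = 58.42 mph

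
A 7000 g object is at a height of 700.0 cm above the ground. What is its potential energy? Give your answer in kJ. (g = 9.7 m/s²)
Convert to SI: m = 7.0 kg, h = 7.0 m
PE = mgh = (7.0)(9.7)(7.0) = 475.3 J = 0.4753 kJ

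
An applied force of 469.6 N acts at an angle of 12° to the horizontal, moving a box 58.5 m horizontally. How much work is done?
W = F·d·cosθ = (469.6)(58.5)cos(12°) = 26870 J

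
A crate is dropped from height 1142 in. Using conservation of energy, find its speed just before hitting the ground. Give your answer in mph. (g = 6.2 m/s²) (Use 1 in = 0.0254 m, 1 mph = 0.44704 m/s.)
Convert to SI: h = 29.0068 m
mgh = ½mv² ⇒ v = √(2gh) = √(2·6.2·29.0068) = 18.9653 m/s = 42.42 mph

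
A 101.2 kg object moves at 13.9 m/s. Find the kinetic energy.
KE = ½mv² = ½(101.2)(13.9)² = 9776 J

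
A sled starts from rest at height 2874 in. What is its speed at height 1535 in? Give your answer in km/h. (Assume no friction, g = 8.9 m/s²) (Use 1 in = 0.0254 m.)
Convert to SI: h₁−h₂ = 34.0106 m
mgh₁ = mgh₂ + ½mv² ⇒ v = √(2g(h₁−h₂)) = √(2·8.9·34.0106) = 24.6046 m/s = 88.58 km/h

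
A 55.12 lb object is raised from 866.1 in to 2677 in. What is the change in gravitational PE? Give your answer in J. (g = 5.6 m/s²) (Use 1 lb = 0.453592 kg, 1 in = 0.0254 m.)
Convert to SI: m = 25.002 kg, Δh = 45.9969 m
ΔPE = mgΔh = (25.002)(5.6)(45.9969) = 6440 J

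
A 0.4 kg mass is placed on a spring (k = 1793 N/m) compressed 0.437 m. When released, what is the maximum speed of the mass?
½kx² = ½mv² ⇒ v = x√(k/m) = (0.437)√(1793/0.4) = 29.26 m/s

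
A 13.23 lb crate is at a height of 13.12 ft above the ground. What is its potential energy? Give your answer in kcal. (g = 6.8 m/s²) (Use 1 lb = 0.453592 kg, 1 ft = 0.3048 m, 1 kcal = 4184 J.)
Convert to SI: m = 6.00102 kg, h = 3.99898 m
PE = mgh = (6.00102)(6.8)(3.99898) = 163.186 J = 0.039 kcal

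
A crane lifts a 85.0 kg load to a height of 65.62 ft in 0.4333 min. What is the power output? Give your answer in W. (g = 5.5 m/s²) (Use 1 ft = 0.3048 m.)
Convert to SI: m = 85.0 kg, h = 20.001 m, t = 25.998 s
P = mgh/t = (85.0)(5.5)(20.001)/25.998 = 359.7 W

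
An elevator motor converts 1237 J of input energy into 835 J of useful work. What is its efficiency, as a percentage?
η = W_out/W_in = 835/1237 = 67.5%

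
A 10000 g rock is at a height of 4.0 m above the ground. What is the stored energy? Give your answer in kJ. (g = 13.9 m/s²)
Convert to SI: m = 10.0 kg, h = 4.0 m
PE = mgh = (10.0)(13.9)(4.0) = 556.0 J = 0.556 kJ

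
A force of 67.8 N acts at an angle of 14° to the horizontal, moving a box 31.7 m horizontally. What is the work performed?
W = F·d·cosθ = (67.8)(31.7)cos(14°) = 2085 J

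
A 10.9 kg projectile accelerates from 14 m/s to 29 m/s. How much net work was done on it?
W = ΔKE = ½m(v₂² − v₁²) = ½(10.9)(29² − 14²) = 3515.25 J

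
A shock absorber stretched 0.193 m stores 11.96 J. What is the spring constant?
k = 2·PE/x² = 2·11.96/(0.193)² = 642.2 N/m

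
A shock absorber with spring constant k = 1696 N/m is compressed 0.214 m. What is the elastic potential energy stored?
PE = ½kx² = ½(1696)(0.214)² = 38.84 J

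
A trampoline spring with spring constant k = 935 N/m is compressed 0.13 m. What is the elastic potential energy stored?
PE = ½kx² = ½(935)(0.13)² = 7.901 J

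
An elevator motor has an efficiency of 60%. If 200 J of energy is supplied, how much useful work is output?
W_out = η·W_in = 0.6·200 = 120.0 J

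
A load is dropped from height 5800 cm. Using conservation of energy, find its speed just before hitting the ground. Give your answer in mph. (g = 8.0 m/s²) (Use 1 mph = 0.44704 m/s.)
Convert to SI: h = 58.0 m
mgh = ½mv² ⇒ v = √(2gh) = √(2·8.0·58.0) = 30.4631 m/s = 68.14 mph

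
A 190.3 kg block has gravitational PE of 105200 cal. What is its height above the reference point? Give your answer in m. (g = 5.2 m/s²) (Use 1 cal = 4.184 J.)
Convert to SI: m = 190.3 kg, PE = 440157 J
h = PE/(mg) = 440157/(190.3·5.2) = 444.8 m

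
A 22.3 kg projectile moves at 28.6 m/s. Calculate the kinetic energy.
KE = ½mv² = ½(22.3)(28.6)² = 9120 J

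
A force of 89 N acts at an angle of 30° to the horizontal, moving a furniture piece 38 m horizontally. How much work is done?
W = F·d·cosθ = (89)(38)cos(30°) = 2929 J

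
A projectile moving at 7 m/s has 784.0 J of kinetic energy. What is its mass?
m = 2·KE/v² = 2·784.0/(7)² = 32.0 kg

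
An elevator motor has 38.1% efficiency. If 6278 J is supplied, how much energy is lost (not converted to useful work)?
W_lost = W_in(1 − η) = 6278·(1 − 0.381) = 3886 J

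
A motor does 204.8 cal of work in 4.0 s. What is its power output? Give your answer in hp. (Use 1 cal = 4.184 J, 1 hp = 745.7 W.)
Convert to SI: W = 856.883 J, t = 4.0 s
P = W/t = 856.883/4.0 = 214.221 W = 0.2873 hp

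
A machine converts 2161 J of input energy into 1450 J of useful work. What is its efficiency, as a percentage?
η = W_out/W_in = 1450/2161 = 67.1%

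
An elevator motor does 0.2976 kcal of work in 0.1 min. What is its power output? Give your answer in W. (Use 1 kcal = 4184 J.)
Convert to SI: W = 1245.16 J, t = 6.0 s
P = W/t = 1245.16/6.0 = 207.5 W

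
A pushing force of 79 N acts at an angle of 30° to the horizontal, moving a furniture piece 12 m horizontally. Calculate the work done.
W = F·d·cosθ = (79)(12)cos(30°) = 821.0 J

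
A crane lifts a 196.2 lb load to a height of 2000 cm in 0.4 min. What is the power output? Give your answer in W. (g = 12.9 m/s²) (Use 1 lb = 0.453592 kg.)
Convert to SI: m = 88.9948 kg, h = 20.0 m, t = 24.0 s
P = mgh/t = (88.9948)(12.9)(20.0)/24.0 = 956.7 W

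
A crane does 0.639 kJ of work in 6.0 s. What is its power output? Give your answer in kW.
Convert to SI: W = 639.0 J, t = 6.0 s
P = W/t = 639.0/6.0 = 106.5 W = 0.1065 kW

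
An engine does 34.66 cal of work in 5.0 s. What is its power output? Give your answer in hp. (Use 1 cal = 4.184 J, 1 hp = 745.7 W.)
Convert to SI: W = 145.017 J, t = 5.0 s
P = W/t = 145.017/5.0 = 29.0035 W = 0.03889 hp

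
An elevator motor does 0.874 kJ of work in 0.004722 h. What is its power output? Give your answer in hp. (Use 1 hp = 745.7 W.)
Convert to SI: W = 874.0 J, t = 16.9992 s
P = W/t = 874.0/16.9992 = 51.4142 W = 0.06895 hp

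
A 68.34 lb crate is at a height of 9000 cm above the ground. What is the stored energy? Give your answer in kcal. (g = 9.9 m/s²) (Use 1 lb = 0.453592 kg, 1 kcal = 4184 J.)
Convert to SI: m = 30.9985 kg, h = 90.0 m
PE = mgh = (30.9985)(9.9)(90.0) = 27619.6 J = 6.601 kcal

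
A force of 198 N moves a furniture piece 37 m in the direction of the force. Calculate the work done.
W = F·d = (198)(37) = 7326 J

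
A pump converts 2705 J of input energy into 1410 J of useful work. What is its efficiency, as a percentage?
η = W_out/W_in = 1410/2705 = 52.13%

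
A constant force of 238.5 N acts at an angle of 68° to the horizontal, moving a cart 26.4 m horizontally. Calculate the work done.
W = F·d·cosθ = (238.5)(26.4)cos(68°) = 2359 J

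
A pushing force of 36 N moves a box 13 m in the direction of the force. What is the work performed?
W = F·d = (36)(13) = 468.0 J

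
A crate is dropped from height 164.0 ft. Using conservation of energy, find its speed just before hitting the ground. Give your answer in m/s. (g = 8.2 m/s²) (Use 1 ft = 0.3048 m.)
Convert to SI: h = 49.9872 m
mgh = ½mv² ⇒ v = √(2gh) = √(2·8.2·49.9872) = 28.63 m/s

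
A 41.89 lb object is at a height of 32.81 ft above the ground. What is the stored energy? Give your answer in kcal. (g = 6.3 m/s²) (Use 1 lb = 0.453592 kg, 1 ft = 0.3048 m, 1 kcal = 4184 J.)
Convert to SI: m = 19.001 kg, h = 10.0005 m
PE = mgh = (19.001)(6.3)(10.0005) = 1197.12 J = 0.2861 kcal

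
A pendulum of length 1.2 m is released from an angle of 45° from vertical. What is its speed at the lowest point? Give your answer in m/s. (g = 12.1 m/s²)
h = L(1 − cosθ) = 1.2(1 − cos45°) = 0.351472 m
v = √(2gh) = √(2·12.1·0.351472) = 2.916 m/s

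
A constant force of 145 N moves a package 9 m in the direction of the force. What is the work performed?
W = F·d = (145)(9) = 1305 J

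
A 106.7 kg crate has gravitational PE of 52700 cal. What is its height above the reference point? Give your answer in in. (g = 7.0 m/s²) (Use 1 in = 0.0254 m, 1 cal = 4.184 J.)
Convert to SI: m = 106.7 kg, PE = 220497 J
h = PE/(mg) = 220497/(106.7·7.0) = 295.216 m = 11620 in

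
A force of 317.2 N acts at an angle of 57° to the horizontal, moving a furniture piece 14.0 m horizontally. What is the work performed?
W = F·d·cosθ = (317.2)(14.0)cos(57°) = 2419 J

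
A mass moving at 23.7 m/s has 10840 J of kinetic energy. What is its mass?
m = 2·KE/v² = 2·10840/(23.7)² = 38.6 kg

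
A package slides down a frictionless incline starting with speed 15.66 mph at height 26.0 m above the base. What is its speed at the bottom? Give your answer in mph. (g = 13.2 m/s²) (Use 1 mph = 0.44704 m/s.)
Convert to SI: v₀ = 7.00065 m/s, h = 26.0 m
½mv₀² + mgh = ½mv² ⇒ v = √(v₀² + 2gh) = √(7.00065² + 2·13.2·26.0) = 27.1184 m/s = 60.66 mph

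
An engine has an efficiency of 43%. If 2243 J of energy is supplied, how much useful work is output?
W_out = η·W_in = 0.43·2243 = 964.49 J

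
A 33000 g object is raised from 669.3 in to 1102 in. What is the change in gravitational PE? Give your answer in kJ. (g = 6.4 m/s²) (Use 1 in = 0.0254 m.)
Convert to SI: m = 33.0 kg, Δh = 10.9906 m
ΔPE = mgΔh = (33.0)(6.4)(10.9906) = 2321.21 J = 2.321 kJ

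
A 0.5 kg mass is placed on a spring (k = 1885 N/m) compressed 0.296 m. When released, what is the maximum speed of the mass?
½kx² = ½mv² ⇒ v = x√(k/m) = (0.296)√(1885/0.5) = 18.17 m/s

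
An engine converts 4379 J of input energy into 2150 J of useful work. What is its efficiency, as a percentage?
η = W_out/W_in = 2150/4379 = 49.1%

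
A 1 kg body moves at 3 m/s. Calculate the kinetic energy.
KE = ½mv² = ½(1)(3)² = 4.5 J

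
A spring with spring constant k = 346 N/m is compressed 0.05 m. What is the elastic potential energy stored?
PE = ½kx² = ½(346)(0.05)² = 0.4325 J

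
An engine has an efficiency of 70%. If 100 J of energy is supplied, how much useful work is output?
W_out = η·W_in = 0.7·100 = 70.0 J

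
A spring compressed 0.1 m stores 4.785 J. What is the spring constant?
k = 2·PE/x² = 2·4.785/(0.1)² = 957.0 N/m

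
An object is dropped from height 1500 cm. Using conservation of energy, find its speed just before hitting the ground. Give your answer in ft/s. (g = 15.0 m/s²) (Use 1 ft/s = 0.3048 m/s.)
Convert to SI: h = 15.0 m
mgh = ½mv² ⇒ v = √(2gh) = √(2·15.0·15.0) = 21.2132 m/s = 69.6 ft/s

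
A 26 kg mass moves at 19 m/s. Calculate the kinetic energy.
KE = ½mv² = ½(26)(19)² = 4693.0 J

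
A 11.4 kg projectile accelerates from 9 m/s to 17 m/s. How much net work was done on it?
W = ΔKE = ½m(v₂² − v₁²) = ½(11.4)(17² − 9²) = 1185.6 J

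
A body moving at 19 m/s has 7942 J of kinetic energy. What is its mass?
m = 2·KE/v² = 2·7942/(19)² = 44.0 kg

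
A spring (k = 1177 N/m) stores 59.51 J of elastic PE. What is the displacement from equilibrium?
x = √(2·PE/k) = √(2·59.51/1177) = 0.318 m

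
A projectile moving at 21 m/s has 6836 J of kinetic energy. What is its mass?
m = 2·KE/v² = 2·6836/(21)² = 31.0 kg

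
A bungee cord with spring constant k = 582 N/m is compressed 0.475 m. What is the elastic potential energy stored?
PE = ½kx² = ½(582)(0.475)² = 65.66 J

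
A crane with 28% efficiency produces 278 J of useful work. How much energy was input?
W_in = W_out/η = 278/0.28 = 992.9 J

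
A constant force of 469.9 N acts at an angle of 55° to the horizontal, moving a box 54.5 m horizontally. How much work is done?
W = F·d·cosθ = (469.9)(54.5)cos(55°) = 14690 J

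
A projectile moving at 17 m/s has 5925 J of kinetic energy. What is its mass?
m = 2·KE/v² = 2·5925/(17)² = 41.0 kg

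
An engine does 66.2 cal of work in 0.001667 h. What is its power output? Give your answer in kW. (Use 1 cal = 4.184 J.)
Convert to SI: W = 276.981 J, t = 6.0012 s
P = W/t = 276.981/6.0012 = 46.1542 W = 0.04615 kW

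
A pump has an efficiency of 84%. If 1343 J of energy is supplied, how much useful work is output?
W_out = η·W_in = 0.84·1343 = 1128.12 J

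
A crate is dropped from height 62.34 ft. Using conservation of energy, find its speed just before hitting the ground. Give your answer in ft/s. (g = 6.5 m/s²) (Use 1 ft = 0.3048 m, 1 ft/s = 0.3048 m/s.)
Convert to SI: h = 19.0012 m
mgh = ½mv² ⇒ v = √(2gh) = √(2·6.5·19.0012) = 15.7167 m/s = 51.56 ft/s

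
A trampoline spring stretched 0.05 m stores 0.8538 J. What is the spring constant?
k = 2·PE/x² = 2·0.8538/(0.05)² = 683.0 N/m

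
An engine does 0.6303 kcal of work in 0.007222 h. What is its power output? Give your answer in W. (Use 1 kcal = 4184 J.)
Convert to SI: W = 2637.18 J, t = 25.9992 s
P = W/t = 2637.18/25.9992 = 101.4 W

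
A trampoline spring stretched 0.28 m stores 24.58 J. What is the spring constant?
k = 2·PE/x² = 2·24.58/(0.28)² = 627.0 N/m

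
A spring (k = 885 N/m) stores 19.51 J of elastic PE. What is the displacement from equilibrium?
x = √(2·PE/k) = √(2·19.51/885) = 0.21 m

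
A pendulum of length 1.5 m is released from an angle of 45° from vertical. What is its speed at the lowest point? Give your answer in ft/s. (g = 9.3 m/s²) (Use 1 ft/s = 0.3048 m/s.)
h = L(1 − cosθ) = 1.5(1 − cos45°) = 0.43934 m
v = √(2gh) = √(2·9.3·0.43934) = 2.85862 m/s = 9.379 ft/s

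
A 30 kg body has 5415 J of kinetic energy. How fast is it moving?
v = √(2·KE/m) = √(2·5415/30) = 19.0 m/s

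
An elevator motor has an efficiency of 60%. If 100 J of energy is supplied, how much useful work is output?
W_out = η·W_in = 0.6·100 = 60.0 J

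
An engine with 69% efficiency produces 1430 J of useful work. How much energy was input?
W_in = W_out/η = 1430/0.69 = 2072 J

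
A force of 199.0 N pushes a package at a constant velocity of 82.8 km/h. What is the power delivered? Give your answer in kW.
Convert to SI: F = 199.0 N, v = 23.0 m/s
P = Fv = (199.0)(23.0) = 4577.0 W = 4.577 kW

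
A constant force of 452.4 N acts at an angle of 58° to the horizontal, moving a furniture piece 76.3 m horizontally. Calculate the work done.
W = F·d·cosθ = (452.4)(76.3)cos(58°) = 18290 J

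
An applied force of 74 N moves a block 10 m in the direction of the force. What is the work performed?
W = F·d = (74)(10) = 740.0 J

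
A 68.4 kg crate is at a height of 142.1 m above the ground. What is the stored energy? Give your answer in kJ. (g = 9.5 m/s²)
PE = mgh = (68.4)(9.5)(142.1) = 92336.6 J = 92.34 kJ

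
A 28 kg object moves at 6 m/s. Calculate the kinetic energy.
KE = ½mv² = ½(28)(6)² = 504.0 J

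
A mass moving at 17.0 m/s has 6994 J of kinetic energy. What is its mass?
m = 2·KE/v² = 2·6994/(17.0)² = 48.4 kg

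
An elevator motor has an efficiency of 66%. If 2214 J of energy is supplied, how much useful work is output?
W_out = η·W_in = 0.66·2214 = 1461.24 J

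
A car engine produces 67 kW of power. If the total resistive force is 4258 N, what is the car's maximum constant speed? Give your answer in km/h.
P = Fv ⇒ v = P/F = 67000 W/4258.0 N = 15.7351 m/s = 56.65 km/h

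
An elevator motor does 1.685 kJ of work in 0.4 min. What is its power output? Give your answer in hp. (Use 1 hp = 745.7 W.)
Convert to SI: W = 1685.0 J, t = 24.0 s
P = W/t = 1685.0/24.0 = 70.2083 W = 0.09415 hp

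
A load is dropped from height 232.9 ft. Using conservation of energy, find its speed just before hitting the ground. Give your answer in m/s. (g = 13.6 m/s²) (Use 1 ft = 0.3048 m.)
Convert to SI: h = 70.9879 m
mgh = ½mv² ⇒ v = √(2gh) = √(2·13.6·70.9879) = 43.94 m/s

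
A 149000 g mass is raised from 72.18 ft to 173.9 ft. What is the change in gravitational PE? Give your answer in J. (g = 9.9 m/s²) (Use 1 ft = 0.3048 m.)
Convert to SI: m = 149.0 kg, Δh = 31.0043 m
ΔPE = mgΔh = (149.0)(9.9)(31.0043) = 45730 J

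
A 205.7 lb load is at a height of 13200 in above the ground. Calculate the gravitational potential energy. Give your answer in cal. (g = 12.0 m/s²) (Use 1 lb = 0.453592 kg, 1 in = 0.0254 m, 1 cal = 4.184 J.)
Convert to SI: m = 93.3039 kg, h = 335.28 m
PE = mgh = (93.3039)(12.0)(335.28) = 375395 J = 89720 cal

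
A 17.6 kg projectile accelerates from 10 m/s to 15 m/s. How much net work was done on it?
W = ΔKE = ½m(v₂² − v₁²) = ½(17.6)(15² − 10²) = 1100.0 J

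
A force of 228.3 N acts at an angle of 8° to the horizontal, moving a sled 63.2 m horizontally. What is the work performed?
W = F·d·cosθ = (228.3)(63.2)cos(8°) = 14290 J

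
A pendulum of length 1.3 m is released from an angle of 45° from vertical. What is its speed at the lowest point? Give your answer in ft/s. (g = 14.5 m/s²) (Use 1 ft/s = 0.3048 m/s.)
h = L(1 − cosθ) = 1.3(1 − cos45°) = 0.380761 m
v = √(2gh) = √(2·14.5·0.380761) = 3.32296 m/s = 10.9 ft/s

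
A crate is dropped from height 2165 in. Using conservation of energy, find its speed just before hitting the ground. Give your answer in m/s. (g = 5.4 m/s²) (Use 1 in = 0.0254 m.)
Convert to SI: h = 54.991 m
mgh = ½mv² ⇒ v = √(2gh) = √(2·5.4·54.991) = 24.37 m/s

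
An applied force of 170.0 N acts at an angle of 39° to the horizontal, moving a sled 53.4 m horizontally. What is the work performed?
W = F·d·cosθ = (170.0)(53.4)cos(39°) = 7055 J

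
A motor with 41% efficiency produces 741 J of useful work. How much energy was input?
W_in = W_out/η = 741/0.41 = 1807 J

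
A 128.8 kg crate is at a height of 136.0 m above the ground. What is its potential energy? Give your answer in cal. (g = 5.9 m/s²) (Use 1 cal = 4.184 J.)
PE = mgh = (128.8)(5.9)(136.0) = 103349 J = 24700 cal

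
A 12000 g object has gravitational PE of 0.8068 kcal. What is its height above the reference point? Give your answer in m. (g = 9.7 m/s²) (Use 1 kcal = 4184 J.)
Convert to SI: m = 12.0 kg, PE = 3375.65 J
h = PE/(mg) = 3375.65/(12.0·9.7) = 29.0 m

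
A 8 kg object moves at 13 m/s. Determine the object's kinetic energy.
KE = ½mv² = ½(8)(13)² = 676.0 J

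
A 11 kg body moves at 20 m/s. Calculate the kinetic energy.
KE = ½mv² = ½(11)(20)² = 2200.0 J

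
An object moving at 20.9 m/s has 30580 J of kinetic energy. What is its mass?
m = 2·KE/v² = 2·30580/(20.9)² = 140.0 kg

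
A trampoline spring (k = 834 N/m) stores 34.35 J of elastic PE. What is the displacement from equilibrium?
x = √(2·PE/k) = √(2·34.35/834) = 0.287 m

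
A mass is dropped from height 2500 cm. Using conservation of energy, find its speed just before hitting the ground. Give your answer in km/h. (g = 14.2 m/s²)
Convert to SI: h = 25.0 m
mgh = ½mv² ⇒ v = √(2gh) = √(2·14.2·25.0) = 26.6458 m/s = 95.92 km/h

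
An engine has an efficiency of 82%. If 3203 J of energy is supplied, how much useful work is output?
W_out = η·W_in = 0.82·3203 = 2626.46 J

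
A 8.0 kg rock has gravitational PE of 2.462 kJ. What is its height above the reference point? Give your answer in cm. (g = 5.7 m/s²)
Convert to SI: m = 8.0 kg, PE = 2462.0 J
h = PE/(mg) = 2462.0/(8.0·5.7) = 53.9912 m = 5399 cm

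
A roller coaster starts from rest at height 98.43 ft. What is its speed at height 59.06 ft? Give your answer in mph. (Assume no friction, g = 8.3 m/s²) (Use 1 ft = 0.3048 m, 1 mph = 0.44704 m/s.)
Convert to SI: h₁−h₂ = 12.0 m
mgh₁ = mgh₂ + ½mv² ⇒ v = √(2g(h₁−h₂)) = √(2·8.3·12.0) = 14.1138 m/s = 31.57 mph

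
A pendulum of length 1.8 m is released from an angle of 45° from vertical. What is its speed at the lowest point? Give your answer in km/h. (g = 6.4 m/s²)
h = L(1 − cosθ) = 1.8(1 − cos45°) = 0.527208 m
v = √(2gh) = √(2·6.4·0.527208) = 2.59774 m/s = 9.352 km/h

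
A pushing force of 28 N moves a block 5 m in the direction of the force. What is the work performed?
W = F·d = (28)(5) = 140.0 J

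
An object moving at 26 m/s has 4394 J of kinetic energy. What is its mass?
m = 2·KE/v² = 2·4394/(26)² = 13.0 kg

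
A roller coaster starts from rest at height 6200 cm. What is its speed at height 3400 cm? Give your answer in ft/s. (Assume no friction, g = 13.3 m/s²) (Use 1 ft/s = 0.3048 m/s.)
Convert to SI: h₁−h₂ = 28.0 m
mgh₁ = mgh₂ + ½mv² ⇒ v = √(2g(h₁−h₂)) = √(2·13.3·28.0) = 27.291 m/s = 89.54 ft/s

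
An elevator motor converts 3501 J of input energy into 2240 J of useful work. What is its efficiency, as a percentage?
η = W_out/W_in = 2240/3501 = 63.98%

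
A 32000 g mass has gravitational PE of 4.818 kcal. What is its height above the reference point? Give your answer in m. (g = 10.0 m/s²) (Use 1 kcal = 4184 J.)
Convert to SI: m = 32.0 kg, PE = 20158.5 J
h = PE/(mg) = 20158.5/(32.0·10.0) = 63.0 m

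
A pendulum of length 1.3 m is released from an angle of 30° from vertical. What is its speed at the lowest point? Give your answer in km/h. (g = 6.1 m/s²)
h = L(1 − cosθ) = 1.3(1 − cos30°) = 0.174167 m
v = √(2gh) = √(2·6.1·0.174167) = 1.45768 m/s = 5.248 km/h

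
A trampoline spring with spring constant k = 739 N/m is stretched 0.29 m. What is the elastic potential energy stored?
PE = ½kx² = ½(739)(0.29)² = 31.07 J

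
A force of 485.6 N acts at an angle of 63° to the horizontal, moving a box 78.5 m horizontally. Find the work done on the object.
W = F·d·cosθ = (485.6)(78.5)cos(63°) = 17310 J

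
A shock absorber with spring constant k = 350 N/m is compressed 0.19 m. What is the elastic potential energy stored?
PE = ½kx² = ½(350)(0.19)² = 6.318 J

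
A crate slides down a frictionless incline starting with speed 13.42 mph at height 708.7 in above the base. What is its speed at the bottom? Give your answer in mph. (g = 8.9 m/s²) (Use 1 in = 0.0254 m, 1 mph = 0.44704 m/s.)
Convert to SI: v₀ = 5.99928 m/s, h = 18.001 m
½mv₀² + mgh = ½mv² ⇒ v = √(v₀² + 2gh) = √(5.99928² + 2·8.9·18.001) = 18.8788 m/s = 42.23 mph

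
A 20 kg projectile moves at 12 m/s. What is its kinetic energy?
KE = ½mv² = ½(20)(12)² = 1440.0 J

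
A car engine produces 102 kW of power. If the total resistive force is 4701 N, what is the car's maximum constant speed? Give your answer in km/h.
P = Fv ⇒ v = P/F = 102000 W/4701.0 N = 21.6975 m/s = 78.11 km/h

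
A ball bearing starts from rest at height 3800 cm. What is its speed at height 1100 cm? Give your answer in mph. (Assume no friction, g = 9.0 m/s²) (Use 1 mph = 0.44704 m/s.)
Convert to SI: h₁−h₂ = 27.0 m
mgh₁ = mgh₂ + ½mv² ⇒ v = √(2g(h₁−h₂)) = √(2·9.0·27.0) = 22.0454 m/s = 49.31 mph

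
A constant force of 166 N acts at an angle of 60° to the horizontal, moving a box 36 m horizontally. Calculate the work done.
W = F·d·cosθ = (166)(36)cos(60°) = 2988 J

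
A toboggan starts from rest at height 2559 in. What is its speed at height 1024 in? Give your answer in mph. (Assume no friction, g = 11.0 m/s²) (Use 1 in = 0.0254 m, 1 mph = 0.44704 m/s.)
Convert to SI: h₁−h₂ = 38.989 m
mgh₁ = mgh₂ + ½mv² ⇒ v = √(2g(h₁−h₂)) = √(2·11.0·38.989) = 29.2875 m/s = 65.51 mph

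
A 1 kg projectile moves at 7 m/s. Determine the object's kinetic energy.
KE = ½mv² = ½(1)(7)² = 24.5 J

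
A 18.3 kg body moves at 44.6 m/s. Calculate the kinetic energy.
KE = ½mv² = ½(18.3)(44.6)² = 18200 J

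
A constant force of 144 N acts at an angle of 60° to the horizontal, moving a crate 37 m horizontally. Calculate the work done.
W = F·d·cosθ = (144)(37)cos(60°) = 2664 J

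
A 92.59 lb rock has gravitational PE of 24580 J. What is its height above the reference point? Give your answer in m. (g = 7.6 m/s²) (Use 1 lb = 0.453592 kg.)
Convert to SI: m = 41.9981 kg, PE = 24580.0 J
h = PE/(mg) = 24580.0/(41.9981·7.6) = 77.01 m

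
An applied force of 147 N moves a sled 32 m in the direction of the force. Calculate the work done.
W = F·d = (147)(32) = 4704 J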